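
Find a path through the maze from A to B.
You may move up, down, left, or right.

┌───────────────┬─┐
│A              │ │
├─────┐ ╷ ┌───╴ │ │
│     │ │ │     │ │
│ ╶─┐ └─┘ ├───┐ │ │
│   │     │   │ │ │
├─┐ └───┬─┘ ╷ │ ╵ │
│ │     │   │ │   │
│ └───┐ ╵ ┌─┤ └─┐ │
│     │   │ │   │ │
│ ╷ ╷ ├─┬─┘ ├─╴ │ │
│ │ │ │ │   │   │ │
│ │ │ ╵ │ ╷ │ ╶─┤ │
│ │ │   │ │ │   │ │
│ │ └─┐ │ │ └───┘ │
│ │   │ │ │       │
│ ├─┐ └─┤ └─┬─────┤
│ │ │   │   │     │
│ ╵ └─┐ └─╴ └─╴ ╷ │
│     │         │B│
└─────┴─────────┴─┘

Finding the shortest path through the maze:
Path length: 31 steps
Directions: right → right → right → right → right → right → right → down → down → down → right → down → down → down → down → left → left → left → up → up → left → down → down → down → right → down → right → right → up → right → down

Solution:

┌───────────────┬─┐
│A → → → → → → ↓│ │
├─────┐ ╷ ┌───╴ │ │
│     │ │ │    ↓│ │
│ ╶─┐ └─┘ ├───┐ │ │
│   │     │   │↓│ │
├─┐ └───┬─┘ ╷ │ ╵ │
│ │     │   │ │↳ ↓│
│ └───┐ ╵ ┌─┤ └─┐ │
│     │   │ │   │↓│
│ ╷ ╷ ├─┬─┘ ├─╴ │ │
│ │ │ │ │↓ ↰│   │↓│
│ │ │ ╵ │ ╷ │ ╶─┤ │
│ │ │   │↓│↑│   │↓│
│ │ └─┐ │ │ └───┘ │
│ │   │ │↓│↑ ← ← ↲│
│ ├─┐ └─┤ └─┬─────┤
│ │ │   │↳ ↓│  ↱ ↓│
│ ╵ └─┐ └─╴ └─╴ ╷ │
│     │    ↳ → ↑│B│
└─────┴─────────┴─┘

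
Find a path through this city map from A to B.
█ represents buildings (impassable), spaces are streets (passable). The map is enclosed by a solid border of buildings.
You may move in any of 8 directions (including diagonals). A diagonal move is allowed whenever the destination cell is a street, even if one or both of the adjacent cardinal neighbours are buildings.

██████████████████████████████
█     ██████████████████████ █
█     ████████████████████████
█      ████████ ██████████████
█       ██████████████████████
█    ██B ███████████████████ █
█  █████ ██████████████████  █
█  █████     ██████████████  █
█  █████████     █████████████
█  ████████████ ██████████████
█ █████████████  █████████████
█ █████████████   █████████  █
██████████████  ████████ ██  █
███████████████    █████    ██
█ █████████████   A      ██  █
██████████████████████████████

Finding the shortest path from A to B:
Movement: 8-directional
Path length: 14 steps
Directions: left → up-left → up-left → up → up → up → up-left → left → left → up-left → left → left → up-left → up-left

Solution:

██████████████████████████████
█     ██████████████████████ █
█     ████████████████████████
█      ████████ ██████████████
█       ██████████████████████
█    ██B ███████████████████ █
█  █████↖██████████████████  █
█  █████ ↖←← ██████████████  █
█  █████████↖←←  █████████████
█  ████████████↖██████████████
█ █████████████↑ █████████████
█ █████████████↑  █████████  █
██████████████ ↑████████ ██  █
███████████████ ↖  █████    ██
█ █████████████  ↖A      ██  █
██████████████████████████████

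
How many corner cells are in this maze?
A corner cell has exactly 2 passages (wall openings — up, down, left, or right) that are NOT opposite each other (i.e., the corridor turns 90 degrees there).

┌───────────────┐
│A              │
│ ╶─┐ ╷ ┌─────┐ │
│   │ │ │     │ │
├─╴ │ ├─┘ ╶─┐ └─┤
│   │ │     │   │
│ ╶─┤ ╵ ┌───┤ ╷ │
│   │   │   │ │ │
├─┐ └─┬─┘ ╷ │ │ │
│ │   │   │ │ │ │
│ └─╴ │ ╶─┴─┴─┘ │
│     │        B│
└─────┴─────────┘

Counting corner cells (2 non-opposite passages):
Total corners: 24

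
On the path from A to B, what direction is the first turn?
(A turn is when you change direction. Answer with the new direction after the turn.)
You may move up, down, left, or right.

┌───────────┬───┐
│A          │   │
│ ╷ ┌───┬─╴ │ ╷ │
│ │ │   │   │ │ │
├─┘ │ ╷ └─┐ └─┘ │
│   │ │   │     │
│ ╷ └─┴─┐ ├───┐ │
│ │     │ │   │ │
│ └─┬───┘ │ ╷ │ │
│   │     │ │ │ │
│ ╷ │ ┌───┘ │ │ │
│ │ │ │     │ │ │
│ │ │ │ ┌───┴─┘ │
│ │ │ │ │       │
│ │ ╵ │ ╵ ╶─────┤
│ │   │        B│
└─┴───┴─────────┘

Directions: right, right, right, right, right, down, down, right, right, down, down, down, down, left, left, left, down, right, right, right
First turn direction: down

Solution:

┌───────────┬───┐
│A → → → → ↓│   │
│ ╷ ┌───┬─╴ │ ╷ │
│ │ │   │  ↓│ │ │
├─┘ │ ╷ └─┐ └─┘ │
│   │ │   │↳ → ↓│
│ ╷ └─┴─┐ ├───┐ │
│ │     │ │   │↓│
│ └─┬───┘ │ ╷ │ │
│   │     │ │ │↓│
│ ╷ │ ┌───┘ │ │ │
│ │ │ │     │ │↓│
│ │ │ │ ┌───┴─┘ │
│ │ │ │ │↓ ← ← ↲│
│ │ ╵ │ ╵ ╶─────┤
│ │   │  ↳ → → B│
└─┴───┴─────────┘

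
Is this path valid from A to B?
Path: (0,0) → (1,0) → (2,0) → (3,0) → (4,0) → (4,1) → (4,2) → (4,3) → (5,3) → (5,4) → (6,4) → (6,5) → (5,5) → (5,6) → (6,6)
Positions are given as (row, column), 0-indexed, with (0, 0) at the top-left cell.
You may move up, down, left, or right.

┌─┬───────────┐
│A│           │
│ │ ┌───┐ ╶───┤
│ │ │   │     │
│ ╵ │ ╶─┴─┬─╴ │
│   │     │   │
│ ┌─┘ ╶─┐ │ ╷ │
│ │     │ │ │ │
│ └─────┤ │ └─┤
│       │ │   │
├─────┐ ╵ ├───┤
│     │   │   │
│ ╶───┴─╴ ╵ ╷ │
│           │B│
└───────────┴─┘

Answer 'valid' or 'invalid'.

Checking path validity:
Result: All consecutive moves are passable.

valid

Correct solution:

┌─┬───────────┐
│A│           │
│ │ ┌───┐ ╶───┤
│↓│ │   │     │
│ ╵ │ ╶─┴─┬─╴ │
│↓  │     │   │
│ ┌─┘ ╶─┐ │ ╷ │
│↓│     │ │ │ │
│ └─────┤ │ └─┤
│↳ → → ↓│ │   │
├─────┐ ╵ ├───┤
│     │↳ ↓│↱ ↓│
│ ╶───┴─╴ ╵ ╷ │
│        ↳ ↑│B│
└───────────┴─┘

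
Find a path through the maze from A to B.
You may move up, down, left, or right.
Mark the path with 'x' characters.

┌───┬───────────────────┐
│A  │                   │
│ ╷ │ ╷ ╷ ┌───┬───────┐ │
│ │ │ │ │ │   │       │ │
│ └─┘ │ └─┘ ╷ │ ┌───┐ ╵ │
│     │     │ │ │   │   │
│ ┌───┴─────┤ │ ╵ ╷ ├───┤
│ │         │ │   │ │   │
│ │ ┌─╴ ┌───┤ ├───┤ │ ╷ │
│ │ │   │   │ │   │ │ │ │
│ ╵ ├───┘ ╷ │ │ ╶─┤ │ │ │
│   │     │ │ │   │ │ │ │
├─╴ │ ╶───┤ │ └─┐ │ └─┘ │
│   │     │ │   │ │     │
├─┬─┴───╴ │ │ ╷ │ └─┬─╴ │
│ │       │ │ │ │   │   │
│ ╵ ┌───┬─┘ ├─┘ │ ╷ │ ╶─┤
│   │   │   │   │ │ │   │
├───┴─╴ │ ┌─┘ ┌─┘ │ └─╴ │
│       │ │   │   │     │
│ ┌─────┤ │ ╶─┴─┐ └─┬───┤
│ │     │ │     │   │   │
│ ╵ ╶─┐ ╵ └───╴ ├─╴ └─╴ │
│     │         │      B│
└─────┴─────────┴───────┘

Finding the shortest path through the maze:
Path length: 50 steps
Directions: down → down → right → right → up → up → right → right → right → right → right → right → right → right → right → down → down → left → up → left → left → left → down → down → right → up → right → down → down → down → down → right → right → down → left → down → right → down → left → left → up → up → left → down → down → down → right → down → right → right

Solution:

┌───┬───────────────────┐
│A  │x x x x x x x x x x│
│ ╷ │ ╷ ╷ ┌───┬───────┐ │
│x│ │x│ │ │   │x x x x│x│
│ └─┘ │ └─┘ ╷ │ ┌───┐ ╵ │
│x x x│     │ │x│x x│x x│
│ ┌───┴─────┤ │ ╵ ╷ ├───┤
│ │         │ │x x│x│   │
│ │ ┌─╴ ┌───┤ ├───┤ │ ╷ │
│ │ │   │   │ │   │x│ │ │
│ ╵ ├───┘ ╷ │ │ ╶─┤ │ │ │
│   │     │ │ │   │x│ │ │
├─╴ │ ╶───┤ │ └─┐ │ └─┘ │
│   │     │ │   │ │x x x│
├─┬─┴───╴ │ │ ╷ │ └─┬─╴ │
│ │       │ │ │ │x x│x x│
│ ╵ ┌───┬─┘ ├─┘ │ ╷ │ ╶─┤
│   │   │   │   │x│x│x x│
├───┴─╴ │ ┌─┘ ┌─┘ │ └─╴ │
│       │ │   │  x│x x x│
│ ┌─────┤ │ ╶─┴─┐ └─┬───┤
│ │     │ │     │x x│   │
│ ╵ ╶─┐ ╵ └───╴ ├─╴ └─╴ │
│     │         │  x x B│
└─────┴─────────┴───────┘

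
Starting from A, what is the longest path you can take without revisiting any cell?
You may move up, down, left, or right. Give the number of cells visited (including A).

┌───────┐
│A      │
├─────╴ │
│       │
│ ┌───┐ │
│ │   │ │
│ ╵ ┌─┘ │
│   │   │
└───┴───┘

Finding longest simple path using DFS:
Start: (0, 0)
Longest path visits 13 cells
Path: A → right → right → right → down → left → left → left → down → down → right → up → right

Solution:

┌───────┐
│A → → ↓│
├─────╴ │
│↓ ← ← ↲│
│ ┌───┐ │
│↓│↱ B│ │
│ ╵ ┌─┘ │
│↳ ↑│   │
└───┴───┘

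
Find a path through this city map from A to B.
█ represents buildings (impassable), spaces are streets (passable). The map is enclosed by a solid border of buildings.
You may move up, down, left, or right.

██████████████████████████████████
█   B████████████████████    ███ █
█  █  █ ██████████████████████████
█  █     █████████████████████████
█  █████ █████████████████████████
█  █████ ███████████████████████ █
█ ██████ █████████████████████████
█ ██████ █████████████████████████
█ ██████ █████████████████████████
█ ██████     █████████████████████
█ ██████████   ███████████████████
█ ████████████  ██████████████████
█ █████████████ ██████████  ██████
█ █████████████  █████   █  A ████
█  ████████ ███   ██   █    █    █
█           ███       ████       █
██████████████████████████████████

Finding the shortest path from A to B:
Movement: cardinal only
Path length: 42 steps
Directions: left → down → left → left → left → up → left → left → down → left → down → left → left → left → left → up → left → up → left → up → up → left → up → left → left → up → left → left → left → left → up → up → up → up → up → up → left → left → left → up → left → up

Solution:

██████████████████████████████████
█   B████████████████████    ███ █
█  █↑↰█ ██████████████████████████
█  █ ↑←←↰█████████████████████████
█  █████↑█████████████████████████
█  █████↑███████████████████████ █
█ ██████↑█████████████████████████
█ ██████↑█████████████████████████
█ ██████↑█████████████████████████
█ ██████↑←←←↰█████████████████████
█ ██████████↑←↰███████████████████
█ ████████████↑↰██████████████████
█ █████████████↑██████████  ██████
█ █████████████↑↰█████↓←↰█ ↓A ████
█  ████████ ███ ↑↰██ ↓↲█↑←←↲█    █
█           ███  ↑←←←↲████       █
██████████████████████████████████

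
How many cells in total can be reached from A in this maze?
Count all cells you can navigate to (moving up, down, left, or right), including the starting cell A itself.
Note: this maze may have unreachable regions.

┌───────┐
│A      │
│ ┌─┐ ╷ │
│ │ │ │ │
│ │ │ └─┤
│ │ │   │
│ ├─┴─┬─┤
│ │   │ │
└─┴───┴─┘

Using BFS/flood-fill to find all reachable cells from A:
Maze size: 4 × 4 = 16 total cells
5 cell(s) are walled off and cannot be reached from A.
Reachable cells: 11

Reachable region (· marks reachable cells):

┌───────┐
│A · · ·│
│ ┌─┐ ╷ │
│·│ │·│·│
│ │ │ └─┤
│·│ │· ·│
│ ├─┴─┬─┤
│·│   │ │
└─┴───┴─┘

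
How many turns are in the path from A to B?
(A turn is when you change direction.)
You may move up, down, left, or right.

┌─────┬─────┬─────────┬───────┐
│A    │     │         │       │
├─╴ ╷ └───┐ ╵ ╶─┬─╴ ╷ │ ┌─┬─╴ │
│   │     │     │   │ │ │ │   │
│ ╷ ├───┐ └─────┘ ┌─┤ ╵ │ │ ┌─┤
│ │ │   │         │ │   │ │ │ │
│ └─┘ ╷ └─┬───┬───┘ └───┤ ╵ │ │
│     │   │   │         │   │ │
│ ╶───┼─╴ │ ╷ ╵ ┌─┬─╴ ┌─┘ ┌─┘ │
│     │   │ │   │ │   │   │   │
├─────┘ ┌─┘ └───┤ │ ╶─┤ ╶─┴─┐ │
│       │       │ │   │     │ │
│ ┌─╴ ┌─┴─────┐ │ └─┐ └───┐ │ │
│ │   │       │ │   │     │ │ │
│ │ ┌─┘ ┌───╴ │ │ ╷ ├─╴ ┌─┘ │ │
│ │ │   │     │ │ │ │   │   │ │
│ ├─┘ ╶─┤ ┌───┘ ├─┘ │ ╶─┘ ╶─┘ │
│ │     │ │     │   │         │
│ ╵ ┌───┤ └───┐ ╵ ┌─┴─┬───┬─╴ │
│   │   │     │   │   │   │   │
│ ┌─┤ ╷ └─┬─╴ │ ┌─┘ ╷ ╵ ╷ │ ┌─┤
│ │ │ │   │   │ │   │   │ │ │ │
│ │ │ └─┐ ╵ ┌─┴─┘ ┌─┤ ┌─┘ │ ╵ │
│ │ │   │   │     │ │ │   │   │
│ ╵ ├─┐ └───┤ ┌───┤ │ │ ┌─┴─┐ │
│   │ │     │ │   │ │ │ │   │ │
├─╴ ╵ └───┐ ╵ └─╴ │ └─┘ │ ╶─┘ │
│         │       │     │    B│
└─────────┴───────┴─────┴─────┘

Directions: right, right, down, right, right, down, right, right, right, right, up, right, up, right, down, down, right, up, up, right, right, right, down, left, down, down, left, down, left, down, right, right, down, down, left, down, right, right, down, left, down, down, right, down, down
Number of turns: 29

Solution:

┌─────┬─────┬─────────┬───────┐
│A → ↓│     │      ↱ ↓│↱ → → ↓│
├─╴ ╷ └───┐ ╵ ╶─┬─╴ ╷ │ ┌─┬─╴ │
│   │↳ → ↓│     │↱ ↑│↓│↑│ │↓ ↲│
│ ╷ ├───┐ └─────┘ ┌─┤ ╵ │ │ ┌─┤
│ │ │   │↳ → → → ↑│ │↳ ↑│ │↓│ │
│ └─┘ ╷ └─┬───┬───┘ └───┤ ╵ │ │
│     │   │   │         │↓ ↲│ │
│ ╶───┼─╴ │ ╷ ╵ ┌─┬─╴ ┌─┘ ┌─┘ │
│     │   │ │   │ │   │↓ ↲│   │
├─────┘ ┌─┘ └───┤ │ ╶─┤ ╶─┴─┐ │
│       │       │ │   │↳ → ↓│ │
│ ┌─╴ ┌─┴─────┐ │ └─┐ └───┐ │ │
│ │   │       │ │   │     │↓│ │
│ │ ┌─┘ ┌───╴ │ │ ╷ ├─╴ ┌─┘ │ │
│ │ │   │     │ │ │ │   │↓ ↲│ │
│ ├─┘ ╶─┤ ┌───┘ ├─┘ │ ╶─┘ ╶─┘ │
│ │     │ │     │   │    ↳ → ↓│
│ ╵ ┌───┤ └───┐ ╵ ┌─┴─┬───┬─╴ │
│   │   │     │   │   │   │↓ ↲│
│ ┌─┤ ╷ └─┬─╴ │ ┌─┘ ╷ ╵ ╷ │ ┌─┤
│ │ │ │   │   │ │   │   │ │↓│ │
│ │ │ └─┐ ╵ ┌─┴─┘ ┌─┤ ┌─┘ │ ╵ │
│ │ │   │   │     │ │ │   │↳ ↓│
│ ╵ ├─┐ └───┤ ┌───┤ │ │ ┌─┴─┐ │
│   │ │     │ │   │ │ │ │   │↓│
├─╴ ╵ └───┐ ╵ └─╴ │ └─┘ │ ╶─┘ │
│         │       │     │    B│
└─────────┴───────┴─────┴─────┘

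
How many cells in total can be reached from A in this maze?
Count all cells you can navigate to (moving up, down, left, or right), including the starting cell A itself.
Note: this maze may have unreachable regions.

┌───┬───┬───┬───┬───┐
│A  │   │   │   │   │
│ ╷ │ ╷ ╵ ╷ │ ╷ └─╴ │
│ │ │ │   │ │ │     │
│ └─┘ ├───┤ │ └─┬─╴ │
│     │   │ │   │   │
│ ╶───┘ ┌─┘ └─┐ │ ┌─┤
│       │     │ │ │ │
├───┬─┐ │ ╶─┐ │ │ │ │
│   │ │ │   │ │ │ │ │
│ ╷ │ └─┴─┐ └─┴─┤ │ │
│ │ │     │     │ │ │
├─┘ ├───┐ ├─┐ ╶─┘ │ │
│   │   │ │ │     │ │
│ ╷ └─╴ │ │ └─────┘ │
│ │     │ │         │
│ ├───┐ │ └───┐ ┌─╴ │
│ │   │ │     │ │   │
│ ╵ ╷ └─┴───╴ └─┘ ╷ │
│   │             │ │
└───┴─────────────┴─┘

Using BFS/flood-fill to find all reachable cells from A:
Maze size: 10 × 10 = 100 total cells
48 cell(s) are walled off and cannot be reached from A.
Reachable cells: 52

Reachable region (· marks reachable cells):

┌───┬───┬───┬───┬───┐
│A ·│· ·│· ·│· ·│· ·│
│ ╷ │ ╷ ╵ ╷ │ ╷ └─╴ │
│·│·│·│· ·│·│·│· · ·│
│ └─┘ ├───┤ │ └─┬─╴ │
│· · ·│· ·│·│· ·│· ·│
│ ╶───┘ ┌─┘ └─┐ │ ┌─┤
│· · · ·│· · ·│·│·│ │
├───┬─┐ │ ╶─┐ │ │ │ │
│   │ │·│· ·│·│·│·│ │
│ ╷ │ └─┴─┐ └─┴─┤ │ │
│ │ │     │· · ·│·│ │
├─┘ ├───┐ ├─┐ ╶─┘ │ │
│   │   │ │ │· · ·│ │
│ ╷ └─╴ │ │ └─────┘ │
│ │     │ │         │
│ ├───┐ │ └───┐ ┌─╴ │
│ │   │ │     │ │   │
│ ╵ ╷ └─┴───╴ └─┘ ╷ │
│   │             │ │
└───┴─────────────┴─┘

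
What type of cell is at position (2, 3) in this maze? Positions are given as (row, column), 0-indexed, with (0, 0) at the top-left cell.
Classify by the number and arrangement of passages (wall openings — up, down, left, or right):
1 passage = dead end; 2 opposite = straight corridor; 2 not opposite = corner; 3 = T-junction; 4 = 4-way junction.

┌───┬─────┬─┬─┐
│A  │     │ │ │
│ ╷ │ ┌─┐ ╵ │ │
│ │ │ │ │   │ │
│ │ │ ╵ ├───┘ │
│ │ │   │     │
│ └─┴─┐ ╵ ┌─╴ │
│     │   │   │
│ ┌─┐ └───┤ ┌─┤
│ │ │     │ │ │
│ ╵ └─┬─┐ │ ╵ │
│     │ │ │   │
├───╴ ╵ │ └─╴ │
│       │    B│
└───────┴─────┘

Checking cell at (2, 3):
Number of passages: 3
Cell type: T-junction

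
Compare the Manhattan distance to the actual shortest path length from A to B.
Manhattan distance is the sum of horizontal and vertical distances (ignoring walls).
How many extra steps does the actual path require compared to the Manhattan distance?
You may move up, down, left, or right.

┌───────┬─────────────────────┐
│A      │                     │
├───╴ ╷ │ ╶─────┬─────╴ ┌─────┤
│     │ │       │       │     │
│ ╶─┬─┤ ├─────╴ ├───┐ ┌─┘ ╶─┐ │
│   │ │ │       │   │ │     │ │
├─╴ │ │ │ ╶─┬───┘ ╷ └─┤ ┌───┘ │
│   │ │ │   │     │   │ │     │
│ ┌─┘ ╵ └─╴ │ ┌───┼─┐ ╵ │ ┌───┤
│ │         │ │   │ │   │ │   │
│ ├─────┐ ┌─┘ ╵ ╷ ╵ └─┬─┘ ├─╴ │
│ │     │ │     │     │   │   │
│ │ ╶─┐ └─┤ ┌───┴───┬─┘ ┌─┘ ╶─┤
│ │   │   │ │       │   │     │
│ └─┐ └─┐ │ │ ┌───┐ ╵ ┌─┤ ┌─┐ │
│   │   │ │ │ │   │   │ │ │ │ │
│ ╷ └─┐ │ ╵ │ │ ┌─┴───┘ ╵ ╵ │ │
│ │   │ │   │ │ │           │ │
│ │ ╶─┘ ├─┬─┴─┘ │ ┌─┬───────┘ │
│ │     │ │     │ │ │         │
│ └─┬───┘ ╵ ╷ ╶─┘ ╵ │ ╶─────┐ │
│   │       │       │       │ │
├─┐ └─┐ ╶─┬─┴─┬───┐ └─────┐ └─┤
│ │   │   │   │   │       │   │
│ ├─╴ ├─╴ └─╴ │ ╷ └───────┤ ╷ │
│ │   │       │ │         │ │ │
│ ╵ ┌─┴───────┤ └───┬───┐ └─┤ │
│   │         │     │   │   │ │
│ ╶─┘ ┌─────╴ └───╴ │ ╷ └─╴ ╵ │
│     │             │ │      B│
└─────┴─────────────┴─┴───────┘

Manhattan distance: |14 - 0| + |14 - 0| = 28
Actual path length: 50
Extra steps: 50 - 28 = 22

Solution:

┌───────┬─────────────────────┐
│A → ↓  │                     │
├───╴ ╷ │ ╶─────┬─────╴ ┌─────┤
│↓ ← ↲│ │       │       │     │
│ ╶─┬─┤ ├─────╴ ├───┐ ┌─┘ ╶─┐ │
│↳ ↓│ │ │       │   │ │     │ │
├─╴ │ │ │ ╶─┬───┘ ╷ └─┤ ┌───┘ │
│↓ ↲│ │ │   │     │   │ │     │
│ ┌─┘ ╵ └─╴ │ ┌───┼─┐ ╵ │ ┌───┤
│↓│         │ │   │ │   │ │   │
│ ├─────┐ ┌─┘ ╵ ╷ ╵ └─┬─┘ ├─╴ │
│↓│     │ │     │     │   │   │
│ │ ╶─┐ └─┤ ┌───┴───┬─┘ ┌─┘ ╶─┤
│↓│   │   │ │       │   │     │
│ └─┐ └─┐ │ │ ┌───┐ ╵ ┌─┤ ┌─┐ │
│↓  │   │ │ │ │   │   │ │ │ │ │
│ ╷ └─┐ │ ╵ │ │ ┌─┴───┘ ╵ ╵ │ │
│↓│   │ │   │ │ │           │ │
│ │ ╶─┘ ├─┬─┴─┘ │ ┌─┬───────┘ │
│↓│     │ │     │ │ │         │
│ └─┬───┘ ╵ ╷ ╶─┘ ╵ │ ╶─────┐ │
│↳ ↓│       │       │       │ │
├─┐ └─┐ ╶─┬─┴─┬───┐ └─────┐ └─┤
│ │↳ ↓│   │   │↱ ↓│       │   │
│ ├─╴ ├─╴ └─╴ │ ╷ └───────┤ ╷ │
│ │↓ ↲│       │↑│↳ → → → ↓│ │ │
│ ╵ ┌─┴───────┤ └───┬───┐ └─┤ │
│↓ ↲│↱ → → → ↓│↑ ← ↰│   │↳ ↓│ │
│ ╶─┘ ┌─────╴ └───╴ │ ╷ └─╴ ╵ │
│↳ → ↑│      ↳ → → ↑│ │    ↳ B│
└─────┴─────────────┴─┴───────┘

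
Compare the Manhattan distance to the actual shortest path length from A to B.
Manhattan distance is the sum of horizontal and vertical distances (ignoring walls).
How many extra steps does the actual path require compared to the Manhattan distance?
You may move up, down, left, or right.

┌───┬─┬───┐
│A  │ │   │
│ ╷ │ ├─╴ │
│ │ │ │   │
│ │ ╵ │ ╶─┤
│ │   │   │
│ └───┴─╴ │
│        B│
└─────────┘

Manhattan distance: |3 - 0| + |4 - 0| = 7
Actual path length: 7
Extra steps: 7 - 7 = 0

Solution:

┌───┬─┬───┐
│A  │ │   │
│ ╷ │ ├─╴ │
│↓│ │ │   │
│ │ ╵ │ ╶─┤
│↓│   │   │
│ └───┴─╴ │
│↳ → → → B│
└─────────┘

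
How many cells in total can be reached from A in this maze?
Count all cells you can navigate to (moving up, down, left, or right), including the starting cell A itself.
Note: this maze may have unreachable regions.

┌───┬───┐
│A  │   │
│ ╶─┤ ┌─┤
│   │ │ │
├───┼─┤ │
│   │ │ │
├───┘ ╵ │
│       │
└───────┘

Using BFS/flood-fill to find all reachable cells from A:
Maze size: 4 × 4 = 16 total cells
12 cell(s) are walled off and cannot be reached from A.
Reachable cells: 4

Reachable region (· marks reachable cells):

┌───┬───┐
│A ·│   │
│ ╶─┤ ┌─┤
│· ·│ │ │
├───┼─┤ │
│   │ │ │
├───┘ ╵ │
│       │
└───────┘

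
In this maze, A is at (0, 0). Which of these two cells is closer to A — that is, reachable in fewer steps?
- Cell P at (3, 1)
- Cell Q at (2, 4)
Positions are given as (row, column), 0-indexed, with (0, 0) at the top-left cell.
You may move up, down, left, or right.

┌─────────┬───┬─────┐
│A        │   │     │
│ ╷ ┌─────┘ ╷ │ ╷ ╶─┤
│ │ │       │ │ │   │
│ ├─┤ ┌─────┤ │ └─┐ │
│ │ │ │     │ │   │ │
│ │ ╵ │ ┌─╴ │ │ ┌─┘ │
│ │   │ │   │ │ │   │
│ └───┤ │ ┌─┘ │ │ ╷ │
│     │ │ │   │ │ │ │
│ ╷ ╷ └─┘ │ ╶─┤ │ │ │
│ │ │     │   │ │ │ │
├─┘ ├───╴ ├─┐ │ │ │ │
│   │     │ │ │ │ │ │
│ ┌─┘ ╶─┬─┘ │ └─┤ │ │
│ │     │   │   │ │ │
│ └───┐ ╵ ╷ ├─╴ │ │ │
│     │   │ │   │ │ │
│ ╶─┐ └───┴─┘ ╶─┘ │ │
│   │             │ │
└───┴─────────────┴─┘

Shortest path A → P at (3, 1): 38 steps
Shortest path A → Q at (2, 4): 14 steps

Q is closer (14 steps vs 38 steps).

Path to P:

┌─────────┬───┬─────┐
│A        │↓ ↰│     │
│ ╷ ┌─────┘ ╷ │ ╷ ╶─┤
│↓│ │↓ ← ← ↲│↑│ │   │
│ ├─┤ ┌─────┤ │ └─┐ │
│↓│ │↓│     │↑│   │ │
│ │ ╵ │ ┌─╴ │ │ ┌─┘ │
│↓│P ↲│ │   │↑│ │   │
│ └───┤ │ ┌─┘ │ │ ╷ │
│↳ ↓  │ │ │↱ ↑│ │ │ │
│ ╷ ╷ └─┘ │ ╶─┤ │ │ │
│ │↓│     │↑ ↰│ │ │ │
├─┘ ├───╴ ├─┐ │ │ │ │
│↓ ↲│     │ │↑│ │ │ │
│ ┌─┘ ╶─┬─┘ │ └─┤ │ │
│↓│     │   │↑ ↰│ │ │
│ └───┐ ╵ ╷ ├─╴ │ │ │
│↳ → ↓│   │ │↱ ↑│ │ │
│ ╶─┐ └───┴─┘ ╶─┘ │ │
│   │↳ → → → ↑    │ │
└───┴─────────────┴─┘

Path to Q:

┌─────────┬───┬─────┐
│A        │   │     │
│ ╷ ┌─────┘ ╷ │ ╷ ╶─┤
│↓│ │       │ │ │   │
│ ├─┤ ┌─────┤ │ └─┐ │
│↓│ │ │  Q ↰│ │   │ │
│ │ ╵ │ ┌─╴ │ │ ┌─┘ │
│↓│   │ │↱ ↑│ │ │   │
│ └───┤ │ ┌─┘ │ │ ╷ │
│↳ → ↓│ │↑│   │ │ │ │
│ ╷ ╷ └─┘ │ ╶─┤ │ │ │
│ │ │↳ → ↑│   │ │ │ │
├─┘ ├───╴ ├─┐ │ │ │ │
│   │     │ │ │ │ │ │
│ ┌─┘ ╶─┬─┘ │ └─┤ │ │
│ │     │   │   │ │ │
│ └───┐ ╵ ╷ ├─╴ │ │ │
│     │   │ │   │ │ │
│ ╶─┐ └───┴─┘ ╶─┘ │ │
│   │             │ │
└───┴─────────────┴─┘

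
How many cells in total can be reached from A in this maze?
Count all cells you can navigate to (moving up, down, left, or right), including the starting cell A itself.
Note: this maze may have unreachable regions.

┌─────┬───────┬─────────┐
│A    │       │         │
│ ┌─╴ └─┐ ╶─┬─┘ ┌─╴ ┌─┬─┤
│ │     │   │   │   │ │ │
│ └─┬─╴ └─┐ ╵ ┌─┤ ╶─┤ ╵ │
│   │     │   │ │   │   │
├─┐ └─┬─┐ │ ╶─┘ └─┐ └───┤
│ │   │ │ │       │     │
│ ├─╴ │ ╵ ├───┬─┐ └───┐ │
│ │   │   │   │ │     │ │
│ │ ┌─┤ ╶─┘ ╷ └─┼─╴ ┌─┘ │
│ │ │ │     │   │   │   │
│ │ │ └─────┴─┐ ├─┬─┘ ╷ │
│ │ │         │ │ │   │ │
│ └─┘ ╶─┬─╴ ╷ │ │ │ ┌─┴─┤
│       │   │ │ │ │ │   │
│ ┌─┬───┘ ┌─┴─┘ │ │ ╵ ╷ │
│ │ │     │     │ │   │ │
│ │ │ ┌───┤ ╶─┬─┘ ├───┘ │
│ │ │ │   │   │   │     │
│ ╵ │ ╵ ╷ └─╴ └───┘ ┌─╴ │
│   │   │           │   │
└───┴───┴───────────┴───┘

Using BFS/flood-fill to find all reachable cells from A:
Maze size: 11 × 12 = 132 total cells
10 cell(s) are walled off and cannot be reached from A.
Reachable cells: 122

Reachable region (· marks reachable cells):

┌─────┬───────┬─────────┐
│A · ·│· · · ·│· · · · ·│
│ ┌─╴ └─┐ ╶─┬─┘ ┌─╴ ┌─┬─┤
│·│· · ·│· ·│· ·│· ·│ │ │
│ └─┬─╴ └─┐ ╵ ┌─┤ ╶─┤ ╵ │
│· ·│· · ·│· ·│·│· ·│   │
├─┐ └─┬─┐ │ ╶─┘ └─┐ └───┤
│·│· ·│·│·│· · · ·│· · ·│
│ ├─╴ │ ╵ ├───┬─┐ └───┐ │
│·│· ·│· ·│· ·│ │· · ·│·│
│ │ ┌─┤ ╶─┘ ╷ └─┼─╴ ┌─┘ │
│·│·│·│· · ·│· ·│· ·│· ·│
│ │ │ └─────┴─┐ ├─┬─┘ ╷ │
│·│·│· · · · ·│·│ │· ·│·│
│ └─┘ ╶─┬─╴ ╷ │ │ │ ┌─┴─┤
│· · · ·│· ·│·│·│ │·│· ·│
│ ┌─┬───┘ ┌─┴─┘ │ │ ╵ ╷ │
│·│·│· · ·│· · ·│ │· ·│·│
│ │ │ ┌───┤ ╶─┬─┘ ├───┘ │
│·│·│·│· ·│· ·│   │· · ·│
│ ╵ │ ╵ ╷ └─╴ └───┘ ┌─╴ │
│· ·│· ·│· · · · · ·│· ·│
└───┴───┴───────────┴───┘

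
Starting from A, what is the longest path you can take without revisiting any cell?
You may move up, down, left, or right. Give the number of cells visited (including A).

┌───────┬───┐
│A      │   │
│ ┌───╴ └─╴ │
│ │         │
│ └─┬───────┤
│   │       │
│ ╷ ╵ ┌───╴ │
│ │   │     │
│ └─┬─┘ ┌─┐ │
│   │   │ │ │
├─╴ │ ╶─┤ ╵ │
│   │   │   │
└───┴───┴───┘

Finding longest simple path using DFS:
Start: (0, 0)
Longest path visits 17 cells
Path: A → down → down → right → down → right → up → right → right → right → down → left → left → down → left → down → right

Solution:

┌───────┬───┐
│A      │   │
│ ┌───╴ └─╴ │
│↓│         │
│ └─┬───────┤
│↳ ↓│↱ → → ↓│
│ ╷ ╵ ┌───╴ │
│ │↳ ↑│↓ ← ↲│
│ └─┬─┘ ┌─┐ │
│   │↓ ↲│ │ │
├─╴ │ ╶─┤ ╵ │
│   │↳ B│   │
└───┴───┴───┘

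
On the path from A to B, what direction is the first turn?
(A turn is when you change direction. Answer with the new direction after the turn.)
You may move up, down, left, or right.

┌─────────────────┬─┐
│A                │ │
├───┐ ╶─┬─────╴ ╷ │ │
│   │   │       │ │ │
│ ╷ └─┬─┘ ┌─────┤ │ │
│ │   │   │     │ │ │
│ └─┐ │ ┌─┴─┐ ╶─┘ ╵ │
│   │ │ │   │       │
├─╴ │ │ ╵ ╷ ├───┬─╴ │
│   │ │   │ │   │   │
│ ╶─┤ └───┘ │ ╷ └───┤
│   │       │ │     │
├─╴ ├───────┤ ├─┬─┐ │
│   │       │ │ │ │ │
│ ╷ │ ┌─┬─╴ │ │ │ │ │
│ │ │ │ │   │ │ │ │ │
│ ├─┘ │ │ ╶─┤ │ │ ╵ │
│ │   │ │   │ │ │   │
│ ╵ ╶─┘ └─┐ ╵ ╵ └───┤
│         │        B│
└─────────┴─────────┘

Directions: right, right, right, right, right, right, right, down, left, left, left, down, left, down, down, right, up, right, down, down, left, left, left, up, up, up, left, up, left, down, down, right, down, left, down, right, down, left, down, down, down, right, up, right, up, up, right, right, right, down, left, down, right, down, right, right, right, right
First turn direction: down

Solution:

┌─────────────────┬─┐
│A → → → → → → ↓  │ │
├───┐ ╶─┬─────╴ ╷ │ │
│↓ ↰│   │↓ ← ← ↲│ │ │
│ ╷ └─┬─┘ ┌─────┤ │ │
│↓│↑ ↰│↓ ↲│     │ │ │
│ └─┐ │ ┌─┴─┐ ╶─┘ ╵ │
│↳ ↓│↑│↓│↱ ↓│       │
├─╴ │ │ ╵ ╷ ├───┬─╴ │
│↓ ↲│↑│↳ ↑│↓│   │   │
│ ╶─┤ └───┘ │ ╷ └───┤
│↳ ↓│↑ ← ← ↲│ │     │
├─╴ ├───────┤ ├─┬─┐ │
│↓ ↲│↱ → → ↓│ │ │ │ │
│ ╷ │ ┌─┬─╴ │ │ │ │ │
│↓│ │↑│ │↓ ↲│ │ │ │ │
│ ├─┘ │ │ ╶─┤ │ │ ╵ │
│↓│↱ ↑│ │↳ ↓│ │ │   │
│ ╵ ╶─┘ └─┐ ╵ ╵ └───┤
│↳ ↑      │↳ → → → B│
└─────────┴─────────┘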